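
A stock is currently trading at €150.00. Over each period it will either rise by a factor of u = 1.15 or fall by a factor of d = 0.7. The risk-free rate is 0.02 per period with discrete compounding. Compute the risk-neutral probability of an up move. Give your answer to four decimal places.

p = 0.7111

Risk-neutral probability p = (1 + 0.02 − 0.7)/(1.15 − 0.7) = 0.3200/0.4500 = 0.7111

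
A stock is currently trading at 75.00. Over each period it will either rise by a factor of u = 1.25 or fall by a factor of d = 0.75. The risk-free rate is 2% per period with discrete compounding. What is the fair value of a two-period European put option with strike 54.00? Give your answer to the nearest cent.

2.40

Risk-neutral probability p = (1 + 0.02 − 0.75)/(1.25 − 0.75) = 0.2700/0.5000 = 0.5400
Terminal stock prices: S_uu = 117.2, S_ud = 70.31, S_dd = 42.19
Terminal payoffs (K − S): max(-63.19, 0) = 0, max(-16.31, 0) = 0, max(11.81, 0) = 11.81
Node u (S = 93.75): V_u = 1/1.02·[0.5400·0.0000 + 0.4600·0.0000] = 0.0000
Node d (S = 56.25): V_d = 1/1.02·[0.5400·0.0000 + 0.4600·11.8125] = 5.3272
Node 0 (S = 75): V_0 = 1/1.02·[0.5400·0.0000 + 0.4600·5.3272] = 2.4025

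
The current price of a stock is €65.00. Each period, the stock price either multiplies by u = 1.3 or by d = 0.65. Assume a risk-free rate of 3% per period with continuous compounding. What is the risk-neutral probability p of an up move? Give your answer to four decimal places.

p = 0.5853

Risk-neutral probability p = (e^0.03 − 0.65)/(1.3 − 0.65) = 0.3805/0.6500 = 0.5853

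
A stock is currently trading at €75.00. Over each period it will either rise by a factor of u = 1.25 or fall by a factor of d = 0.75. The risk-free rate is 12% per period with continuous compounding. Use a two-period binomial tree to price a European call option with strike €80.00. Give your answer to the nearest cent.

Risk-neutral probability p = (e^0.12 − 0.75)/(1.25 − 0.75) = 0.3775/0.5000 = 0.7550
Terminal stock prices: S_uu = 117.2, S_ud = 70.31, S_dd = 42.19
Terminal payoffs (S − K): max(37.19, 0) = 37.19, max(-9.688, 0) = 0, max(-37.81, 0) = 0
Node u (S = 93.75): V_u = e^(−0.12)·[0.7550·37.1875 + 0.2450·0.0000] = 24.9015
Node d (S = 56.25): V_d = e^(−0.12)·[0.7550·0.0000 + 0.2450·0.0000] = 0.0000
Node 0 (S = 75): V_0 = e^(−0.12)·[0.7550·24.9015 + 0.2450·0.0000] = 16.6745

€16.67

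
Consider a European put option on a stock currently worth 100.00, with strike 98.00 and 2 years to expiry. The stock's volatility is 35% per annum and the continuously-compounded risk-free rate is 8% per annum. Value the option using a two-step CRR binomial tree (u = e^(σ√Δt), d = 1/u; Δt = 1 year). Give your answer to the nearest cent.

9.10

CRR parameters: u = e^(σ√Δt) = e^(0.35·√1) = 1.4191, d = 1/u = 0.7047
Per-period rate: rΔt = 0.08·1 = 0.08, so R = e^0.08 = 1.0833
Risk-neutral probability p = (e^0.08 − 0.7047)/(1.4191 − 0.7047) = 0.3786/0.7144 = 0.5300
Terminal stock prices: S_uu = 201.4, S_ud = 100, S_dd = 49.66
Terminal payoffs (K − S): max(-103.4, 0) = 0, max(-2, 0) = 0, max(48.34, 0) = 48.34
Node u (S = 141.9): V_u = e^(−0.08)·[0.5300·0.0000 + 0.4700·0.0000] = 0.0000
Node d (S = 70.47): V_d = e^(−0.08)·[0.5300·0.0000 + 0.4700·48.3415] = 20.9750
Node 0 (S = 100): V_0 = e^(−0.08)·[0.5300·0.0000 + 0.4700·20.9750] = 9.1009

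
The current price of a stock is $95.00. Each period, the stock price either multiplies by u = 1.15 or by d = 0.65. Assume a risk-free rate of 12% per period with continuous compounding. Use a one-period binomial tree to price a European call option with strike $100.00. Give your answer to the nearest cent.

Risk-neutral probability p = (e^0.12 − 0.65)/(1.15 − 0.65) = 0.4775/0.5000 = 0.9550
Terminal stock prices: S_u = 109.2, S_d = 61.75
Terminal payoffs (S − K): max(9.25, 0) = 9.25, max(-38.25, 0) = 0
Node 0 (S = 95): V_0 = e^(−0.12)·[0.9550·9.2500 + 0.0450·0.0000] = 7.8348

$7.83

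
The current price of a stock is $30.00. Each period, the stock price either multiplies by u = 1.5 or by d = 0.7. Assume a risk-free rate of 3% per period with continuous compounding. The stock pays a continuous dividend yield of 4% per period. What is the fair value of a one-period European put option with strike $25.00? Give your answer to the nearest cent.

$2.47

Per-period risk-free factor R = e^0.03 = 1.0305; dividend-adjusted growth = e^(0.03−0.04) = 0.9900.
Risk-neutral probability p = (0.9900 − 0.7)/(1.5 − 0.7) = 0.2900/0.8000 = 0.3626
Terminal stock prices: S_u = 45, S_d = 21
Terminal payoffs (K − S): max(-20, 0) = 0, max(4, 0) = 4
Node 0 (S = 30): V_0 = e^(−0.03)·[0.3626·0.0000 + 0.6374·4.0000] = 2.4744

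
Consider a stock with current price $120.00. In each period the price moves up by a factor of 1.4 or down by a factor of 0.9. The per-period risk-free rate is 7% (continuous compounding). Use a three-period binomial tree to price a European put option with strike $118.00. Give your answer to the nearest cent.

Risk-neutral probability p = (e^0.07 − 0.9)/(1.4 − 0.9) = 0.1725/0.5000 = 0.3450
Terminal stock prices: S_uuu = 329.3, S_uud = 211.7, S_udd = 136.1, S_ddd = 87.48
Terminal payoffs (K − S): max(-211.3, 0) = 0, max(-93.68, 0) = 0, max(-18.08, 0) = 0, max(30.52, 0) = 30.52
Node uu (S = 235.2): V_uu = e^(−0.07)·[0.3450·0.0000 + 0.6550·0.0000] = 0.0000
Node ud (S = 151.2): V_ud = e^(−0.07)·[0.3450·0.0000 + 0.6550·0.0000] = 0.0000
Node dd (S = 97.2): V_dd = e^(−0.07)·[0.3450·0.0000 + 0.6550·30.5200] = 18.6386
Node u (S = 168): V_u = e^(−0.07)·[0.3450·0.0000 + 0.6550·0.0000] = 0.0000
Node d (S = 108): V_d = e^(−0.07)·[0.3450·0.0000 + 0.6550·18.6386] = 11.3827
Node 0 (S = 120): V_0 = e^(−0.07)·[0.3450·0.0000 + 0.6550·11.3827] = 6.9514

$6.95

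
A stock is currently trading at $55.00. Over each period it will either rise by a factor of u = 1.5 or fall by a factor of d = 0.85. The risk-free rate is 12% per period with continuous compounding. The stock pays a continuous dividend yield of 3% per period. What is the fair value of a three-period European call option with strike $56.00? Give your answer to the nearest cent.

Per-period risk-free factor R = e^0.12 = 1.1275; dividend-adjusted growth = e^(0.12−0.03) = 1.0942.
Risk-neutral probability p = (1.0942 − 0.85)/(1.5 − 0.85) = 0.2442/0.6500 = 0.3757
Terminal stock prices: S_uuu = 185.6, S_uud = 105.2, S_udd = 59.61, S_ddd = 33.78
Terminal payoffs (S − K): max(129.6, 0) = 129.6, max(49.19, 0) = 49.19, max(3.606, 0) = 3.606, max(-22.22, 0) = 0
Node uu (S = 123.8): V_uu = e^(−0.12)·[0.3757·129.6250 + 0.6243·49.1875] = 70.4251
Node ud (S = 70.12): V_ud = e^(−0.12)·[0.3757·49.1875 + 0.6243·3.6062] = 18.3849
Node dd (S = 39.74): V_dd = e^(−0.12)·[0.3757·3.6062 + 0.6243·0.0000] = 1.2015
Node u (S = 82.5): V_u = e^(−0.12)·[0.3757·70.4251 + 0.6243·18.3849] = 33.6444
Node d (S = 46.75): V_d = e^(−0.12)·[0.3757·18.3849 + 0.6243·1.2015] = 6.7907
Node 0 (S = 55): V_0 = e^(−0.12)·[0.3757·33.6444 + 0.6243·6.7907] = 14.9698

$14.97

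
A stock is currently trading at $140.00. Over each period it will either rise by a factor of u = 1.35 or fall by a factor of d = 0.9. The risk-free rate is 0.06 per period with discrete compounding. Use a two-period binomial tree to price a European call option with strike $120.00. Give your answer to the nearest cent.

Risk-neutral probability p = (1 + 0.06 − 0.9)/(1.35 − 0.9) = 0.1600/0.4500 = 0.3556
Terminal stock prices: S_uu = 255.2, S_ud = 170.1, S_dd = 113.4
Terminal payoffs (S − K): max(135.2, 0) = 135.2, max(50.1, 0) = 50.1, max(-6.6, 0) = 0
Node u (S = 189): V_u = 1/1.06·[0.3556·135.1500 + 0.6444·50.1000] = 75.7925
Node d (S = 126): V_d = 1/1.06·[0.3556·50.1000 + 0.6444·0.0000] = 16.8050
Node 0 (S = 140): V_0 = 1/1.06·[0.3556·75.7925 + 0.6444·16.8050] = 35.6399

$35.64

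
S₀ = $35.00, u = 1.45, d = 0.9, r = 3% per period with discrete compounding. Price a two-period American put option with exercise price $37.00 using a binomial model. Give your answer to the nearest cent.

$4.75

Risk-neutral probability p = (1 + 0.03 − 0.9)/(1.45 − 0.9) = 0.1300/0.5500 = 0.2364
Terminal stock prices: S_uu = 73.59, S_ud = 45.68, S_dd = 28.35
Terminal payoffs (K − S): max(-36.59, 0) = 0, max(-8.675, 0) = 0, max(8.65, 0) = 8.65
Node u (S = 50.75): continuation = 1/1.03·[0.2364·0.0000 + 0.7636·0.0000] = 0.0000; exercise value = 0.0000 ≤ continuation, so V_u = 0.0000
Node d (S = 31.5): continuation = 1/1.03·[0.2364·0.0000 + 0.7636·8.6500] = 6.4131; exercise value = 5.5000 ≤ continuation, so V_d = 6.4131
Node 0 (S = 35): continuation = 1/1.03·[0.2364·0.0000 + 0.7636·6.4131] = 4.7546; exercise value = 2.0000 ≤ continuation, so V_0 = 4.7546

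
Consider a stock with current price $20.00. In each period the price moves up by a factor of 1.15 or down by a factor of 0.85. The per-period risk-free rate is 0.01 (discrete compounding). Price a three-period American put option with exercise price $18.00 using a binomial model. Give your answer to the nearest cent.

Risk-neutral probability p = (1 + 0.01 − 0.85)/(1.15 − 0.85) = 0.1600/0.3000 = 0.5333
Terminal stock prices: S_uuu = 30.42, S_uud = 22.48, S_udd = 16.62, S_ddd = 12.28
Terminal payoffs (K − S): max(-12.42, 0) = 0, max(-4.482, 0) = 0, max(1.383, 0) = 1.383, max(5.718, 0) = 5.718
Node uu (S = 26.45): continuation = 1/1.01·[0.5333·0.0000 + 0.4667·0.0000] = 0.0000; exercise value = 0.0000 ≤ continuation, so V_uu = 0.0000
Node ud (S = 19.55): continuation = 1/1.01·[0.5333·0.0000 + 0.4667·1.3825] = 0.6388; exercise value = 0.0000 ≤ continuation, so V_ud = 0.6388
Node dd (S = 14.45): continuation = 1/1.01·[0.5333·1.3825 + 0.4667·5.7175] = 3.3718; exercise value = 3.5500 > continuation, so V_dd = 3.5500 (exercise)
Node u (S = 23): continuation = 1/1.01·[0.5333·0.0000 + 0.4667·0.6388] = 0.2951; exercise value = 0.0000 ≤ continuation, so V_u = 0.2951
Node d (S = 17): continuation = 1/1.01·[0.5333·0.6388 + 0.4667·3.5500] = 1.9776; exercise value = 1.0000 ≤ continuation, so V_d = 1.9776
Node 0 (S = 20): continuation = 1/1.01·[0.5333·0.2951 + 0.4667·1.9776] = 1.0696; exercise value = 0.0000 ≤ continuation, so V_0 = 1.0696

$1.07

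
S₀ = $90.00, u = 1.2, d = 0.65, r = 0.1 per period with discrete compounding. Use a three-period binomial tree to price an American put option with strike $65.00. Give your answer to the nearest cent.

Risk-neutral probability p = (1 + 0.1 − 0.65)/(1.2 − 0.65) = 0.4500/0.5500 = 0.8182
Terminal stock prices: S_uuu = 155.5, S_uud = 84.24, S_udd = 45.63, S_ddd = 24.72
Terminal payoffs (K − S): max(-90.52, 0) = 0, max(-19.24, 0) = 0, max(19.37, 0) = 19.37, max(40.28, 0) = 40.28
Node uu (S = 129.6): continuation = 1/1.1·[0.8182·0.0000 + 0.1818·0.0000] = 0.0000; exercise value = 0.0000 ≤ continuation, so V_uu = 0.0000
Node ud (S = 70.2): continuation = 1/1.1·[0.8182·0.0000 + 0.1818·19.3700] = 3.2017; exercise value = 0.0000 ≤ continuation, so V_ud = 3.2017
Node dd (S = 38.03): continuation = 1/1.1·[0.8182·19.3700 + 0.1818·40.2837] = 21.0659; exercise value = 26.9750 > continuation, so V_dd = 26.9750 (exercise)
Node u (S = 108): continuation = 1/1.1·[0.8182·0.0000 + 0.1818·3.2017] = 0.5292; exercise value = 0.0000 ≤ continuation, so V_u = 0.5292
Node d (S = 58.5): continuation = 1/1.1·[0.8182·3.2017 + 0.1818·26.9750] = 6.8401; exercise value = 6.5000 ≤ continuation, so V_d = 6.8401
Node 0 (S = 90): continuation = 1/1.1·[0.8182·0.5292 + 0.1818·6.8401] = 1.5242; exercise value = 0.0000 ≤ continuation, so V_0 = 1.5242

$1.52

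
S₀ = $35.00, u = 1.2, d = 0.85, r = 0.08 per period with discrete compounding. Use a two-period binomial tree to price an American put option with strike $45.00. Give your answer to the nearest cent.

Risk-neutral probability p = (1 + 0.08 − 0.85)/(1.2 − 0.85) = 0.2300/0.3500 = 0.6571
Terminal stock prices: S_uu = 50.4, S_ud = 35.7, S_dd = 25.29
Terminal payoffs (K − S): max(-5.4, 0) = 0, max(9.3, 0) = 9.3, max(19.71, 0) = 19.71
Node u (S = 42): continuation = 1/1.08·[0.6571·0.0000 + 0.3429·9.3000] = 2.9524; exercise value = 3.0000 > continuation, so V_u = 3.0000 (exercise)
Node d (S = 29.75): continuation = 1/1.08·[0.6571·9.3000 + 0.3429·19.7125] = 11.9167; exercise value = 15.2500 > continuation, so V_d = 15.2500 (exercise)
Node 0 (S = 35): continuation = 1/1.08·[0.6571·3.0000 + 0.3429·15.2500] = 6.6667; exercise value = 10.0000 > continuation, so V_0 = 10.0000 (exercise)

$10.00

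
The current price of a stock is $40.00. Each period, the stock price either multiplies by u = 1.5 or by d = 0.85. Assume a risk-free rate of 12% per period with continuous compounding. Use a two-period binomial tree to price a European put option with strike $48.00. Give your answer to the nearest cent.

$4.93

Risk-neutral probability p = (e^0.12 − 0.85)/(1.5 − 0.85) = 0.2775/0.6500 = 0.4269
Terminal stock prices: S_uu = 90, S_ud = 51, S_dd = 28.9
Terminal payoffs (K − S): max(-42, 0) = 0, max(-3, 0) = 0, max(19.1, 0) = 19.1
Node u (S = 60): V_u = e^(−0.12)·[0.4269·0.0000 + 0.5731·0.0000] = 0.0000
Node d (S = 34): V_d = e^(−0.12)·[0.4269·0.0000 + 0.5731·19.1000] = 9.7081
Node 0 (S = 40): V_0 = e^(−0.12)·[0.4269·0.0000 + 0.5731·9.7081] = 4.9344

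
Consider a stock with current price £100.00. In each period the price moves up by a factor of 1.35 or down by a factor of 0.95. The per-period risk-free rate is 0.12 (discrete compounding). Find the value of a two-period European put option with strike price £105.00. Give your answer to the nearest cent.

Risk-neutral probability p = (1 + 0.12 − 0.95)/(1.35 − 0.95) = 0.1700/0.4000 = 0.4250
Terminal stock prices: S_uu = 182.3, S_ud = 128.2, S_dd = 90.25
Terminal payoffs (K − S): max(-77.25, 0) = 0, max(-23.25, 0) = 0, max(14.75, 0) = 14.75
Node u (S = 135): V_u = 1/1.12·[0.4250·0.0000 + 0.5750·0.0000] = 0.0000
Node d (S = 95): V_d = 1/1.12·[0.4250·0.0000 + 0.5750·14.7500] = 7.5725
Node 0 (S = 100): V_0 = 1/1.12·[0.4250·0.0000 + 0.5750·7.5725] = 3.8877

£3.89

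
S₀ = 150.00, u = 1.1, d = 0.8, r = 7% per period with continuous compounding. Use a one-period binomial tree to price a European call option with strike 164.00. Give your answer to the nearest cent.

Risk-neutral probability p = (e^0.07 − 0.8)/(1.1 − 0.8) = 0.2725/0.3000 = 0.9084
Terminal stock prices: S_u = 165, S_d = 120
Terminal payoffs (S − K): max(1, 0) = 1, max(-44, 0) = 0
Node 0 (S = 150): V_0 = e^(−0.07)·[0.9084·1.0000 + 0.0916·0.0000] = 0.8469

0.85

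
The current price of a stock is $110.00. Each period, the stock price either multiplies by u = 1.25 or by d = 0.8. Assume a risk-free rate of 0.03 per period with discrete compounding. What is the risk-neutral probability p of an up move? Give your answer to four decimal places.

p = 0.5111

Risk-neutral probability p = (1 + 0.03 − 0.8)/(1.25 − 0.8) = 0.2300/0.4500 = 0.5111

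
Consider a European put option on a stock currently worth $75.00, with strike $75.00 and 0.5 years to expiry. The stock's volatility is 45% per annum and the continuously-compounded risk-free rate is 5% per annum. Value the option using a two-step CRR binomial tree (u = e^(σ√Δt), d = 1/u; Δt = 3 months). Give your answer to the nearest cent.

$7.40

CRR parameters: u = e^(σ√Δt) = e^(0.45·√0.25) = 1.2523, d = 1/u = 0.7985
Per-period rate: rΔt = 0.05·0.25 = 0.0125, so R = e^0.0125 = 1.0126
Risk-neutral probability p = (e^0.0125 − 0.7985)/(1.2523 − 0.7985) = 0.2141/0.4538 = 0.4717
Terminal stock prices: S_uu = 117.6, S_ud = 75, S_dd = 47.82
Terminal payoffs (K − S): max(-42.62, 0) = 0, max(0, 0) = 0, max(27.18, 0) = 27.18
Node u (S = 93.92): V_u = e^(−0.0125)·[0.4717·0.0000 + 0.5283·0.0000] = 0.0000
Node d (S = 59.89): V_d = e^(−0.0125)·[0.4717·0.0000 + 0.5283·27.1779] = 14.1796
Node 0 (S = 75): V_0 = e^(−0.0125)·[0.4717·0.0000 + 0.5283·14.1796] = 7.3980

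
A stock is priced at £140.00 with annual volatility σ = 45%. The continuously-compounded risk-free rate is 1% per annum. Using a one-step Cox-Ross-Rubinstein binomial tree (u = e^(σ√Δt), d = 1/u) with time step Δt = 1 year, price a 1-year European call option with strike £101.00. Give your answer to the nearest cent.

£46.97

CRR parameters: u = e^(σ√Δt) = e^(0.45·√1) = 1.5683, d = 1/u = 0.6376
Per-period rate: rΔt = 0.01·1 = 0.01, so R = e^0.01 = 1.0101
Risk-neutral probability p = (e^0.01 − 0.6376)/(1.5683 − 0.6376) = 0.3724/0.9307 = 0.4002
Terminal stock prices: S_u = 219.6, S_d = 89.27
Terminal payoffs (S − K): max(118.6, 0) = 118.6, max(-11.73, 0) = 0
Node 0 (S = 140): V_0 = e^(−0.01)·[0.4002·118.5637 + 0.5998·0.0000] = 46.9723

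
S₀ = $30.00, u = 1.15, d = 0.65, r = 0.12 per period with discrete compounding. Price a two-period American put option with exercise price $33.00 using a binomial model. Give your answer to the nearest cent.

$3.00

Risk-neutral probability p = (1 + 0.12 − 0.65)/(1.15 − 0.65) = 0.4700/0.5000 = 0.9400
Terminal stock prices: S_uu = 39.67, S_ud = 22.43, S_dd = 12.68
Terminal payoffs (K − S): max(-6.675, 0) = 0, max(10.57, 0) = 10.57, max(20.32, 0) = 20.32
Node u (S = 34.5): continuation = 1/1.12·[0.9400·0.0000 + 0.0600·10.5750] = 0.5665; exercise value = 0.0000 ≤ continuation, so V_u = 0.5665
Node d (S = 19.5): continuation = 1/1.12·[0.9400·10.5750 + 0.0600·20.3250] = 9.9643; exercise value = 13.5000 > continuation, so V_d = 13.5000 (exercise)
Node 0 (S = 30): continuation = 1/1.12·[0.9400·0.5665 + 0.0600·13.5000] = 1.1987; exercise value = 3.0000 > continuation, so V_0 = 3.0000 (exercise)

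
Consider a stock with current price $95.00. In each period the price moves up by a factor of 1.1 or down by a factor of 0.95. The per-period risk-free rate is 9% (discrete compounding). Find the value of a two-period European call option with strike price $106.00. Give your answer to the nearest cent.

$6.56

Risk-neutral probability p = (1 + 0.09 − 0.95)/(1.1 − 0.95) = 0.1400/0.1500 = 0.9333
Terminal stock prices: S_uu = 115, S_ud = 99.28, S_dd = 85.74
Terminal payoffs (S − K): max(8.95, 0) = 8.95, max(-6.725, 0) = 0, max(-20.26, 0) = 0
Node u (S = 104.5): V_u = 1/1.09·[0.9333·8.9500 + 0.0667·0.0000] = 7.6636
Node d (S = 90.25): V_d = 1/1.09·[0.9333·0.0000 + 0.0667·0.0000] = 0.0000
Node 0 (S = 95): V_0 = 1/1.09·[0.9333·7.6636 + 0.0667·0.0000] = 6.5621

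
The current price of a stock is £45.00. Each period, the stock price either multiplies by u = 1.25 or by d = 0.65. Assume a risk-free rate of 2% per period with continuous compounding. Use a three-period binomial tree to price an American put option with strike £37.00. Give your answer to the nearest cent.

Risk-neutral probability p = (e^0.02 − 0.65)/(1.25 − 0.65) = 0.3702/0.6000 = 0.6170
Terminal stock prices: S_uuu = 87.89, S_uud = 45.7, S_udd = 23.77, S_ddd = 12.36
Terminal payoffs (K − S): max(-50.89, 0) = 0, max(-8.703, 0) = 0, max(13.23, 0) = 13.23, max(24.64, 0) = 24.64
Node uu (S = 70.31): continuation = e^(−0.02)·[0.6170·0.0000 + 0.3830·0.0000] = 0.0000; exercise value = 0.0000 ≤ continuation, so V_uu = 0.0000
Node ud (S = 36.56): continuation = e^(−0.02)·[0.6170·0.0000 + 0.3830·13.2344] = 4.9684; exercise value = 0.4375 ≤ continuation, so V_ud = 4.9684
Node dd (S = 19.01): continuation = e^(−0.02)·[0.6170·13.2344 + 0.3830·24.6419] = 17.2549; exercise value = 17.9875 > continuation, so V_dd = 17.9875 (exercise)
Node u (S = 56.25): continuation = e^(−0.02)·[0.6170·0.0000 + 0.3830·4.9684] = 1.8652; exercise value = 0.0000 ≤ continuation, so V_u = 1.8652
Node d (S = 29.25): continuation = e^(−0.02)·[0.6170·4.9684 + 0.3830·17.9875] = 9.7576; exercise value = 7.7500 ≤ continuation, so V_d = 9.7576
Node 0 (S = 45): continuation = e^(−0.02)·[0.6170·1.8652 + 0.3830·9.7576] = 4.7912; exercise value = 0.0000 ≤ continuation, so V_0 = 4.7912

£4.79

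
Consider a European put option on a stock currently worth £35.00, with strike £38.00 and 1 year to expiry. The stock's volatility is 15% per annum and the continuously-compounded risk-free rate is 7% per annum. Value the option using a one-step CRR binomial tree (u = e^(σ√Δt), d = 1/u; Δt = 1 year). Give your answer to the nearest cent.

CRR parameters: u = e^(σ√Δt) = e^(0.15·√1) = 1.1618, d = 1/u = 0.8607
Per-period rate: rΔt = 0.07·1 = 0.07, so R = e^0.07 = 1.0725
Risk-neutral probability p = (e^0.07 − 0.8607)/(1.1618 − 0.8607) = 0.2118/0.3011 = 0.7034
Terminal stock prices: S_u = 40.66, S_d = 30.12
Terminal payoffs (K − S): max(-2.664, 0) = 0, max(7.875, 0) = 7.875
Node 0 (S = 35): V_0 = e^(−0.07)·[0.7034·0.0000 + 0.2966·7.8752] = 2.1782

£2.18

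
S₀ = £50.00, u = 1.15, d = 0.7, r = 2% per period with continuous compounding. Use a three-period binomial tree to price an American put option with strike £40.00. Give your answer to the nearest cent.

Risk-neutral probability p = (e^0.02 − 0.7)/(1.15 − 0.7) = 0.3202/0.4500 = 0.7116
Terminal stock prices: S_uuu = 76.04, S_uud = 46.29, S_udd = 28.17, S_ddd = 17.15
Terminal payoffs (K − S): max(-36.04, 0) = 0, max(-6.287, 0) = 0, max(11.83, 0) = 11.83, max(22.85, 0) = 22.85
Node uu (S = 66.12): continuation = e^(−0.02)·[0.7116·0.0000 + 0.2884·0.0000] = 0.0000; exercise value = 0.0000 ≤ continuation, so V_uu = 0.0000
Node ud (S = 40.25): continuation = e^(−0.02)·[0.7116·0.0000 + 0.2884·11.8250] = 3.3433; exercise value = 0.0000 ≤ continuation, so V_ud = 3.3433
Node dd (S = 24.5): continuation = e^(−0.02)·[0.7116·11.8250 + 0.2884·22.8500] = 14.7079; exercise value = 15.5000 > continuation, so V_dd = 15.5000 (exercise)
Node u (S = 57.5): continuation = e^(−0.02)·[0.7116·0.0000 + 0.2884·3.3433] = 0.9452; exercise value = 0.0000 ≤ continuation, so V_u = 0.9452
Node d (S = 35): continuation = e^(−0.02)·[0.7116·3.3433 + 0.2884·15.5000] = 6.7141; exercise value = 5.0000 ≤ continuation, so V_d = 6.7141
Node 0 (S = 50): continuation = e^(−0.02)·[0.7116·0.9452 + 0.2884·6.7141] = 2.5576; exercise value = 0.0000 ≤ continuation, so V_0 = 2.5576

£2.56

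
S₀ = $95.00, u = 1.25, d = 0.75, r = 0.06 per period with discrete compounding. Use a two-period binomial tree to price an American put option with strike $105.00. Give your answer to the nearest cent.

Risk-neutral probability p = (1 + 0.06 − 0.75)/(1.25 − 0.75) = 0.3100/0.5000 = 0.6200
Terminal stock prices: S_uu = 148.4, S_ud = 89.06, S_dd = 53.44
Terminal payoffs (K − S): max(-43.44, 0) = 0, max(15.94, 0) = 15.94, max(51.56, 0) = 51.56
Node u (S = 118.8): continuation = 1/1.06·[0.6200·0.0000 + 0.3800·15.9375] = 5.7134; exercise value = 0.0000 ≤ continuation, so V_u = 5.7134
Node d (S = 71.25): continuation = 1/1.06·[0.6200·15.9375 + 0.3800·51.5625] = 27.8066; exercise value = 33.7500 > continuation, so V_d = 33.7500 (exercise)
Node 0 (S = 95): continuation = 1/1.06·[0.6200·5.7134 + 0.3800·33.7500] = 15.4409; exercise value = 10.0000 ≤ continuation, so V_0 = 15.4409

$15.44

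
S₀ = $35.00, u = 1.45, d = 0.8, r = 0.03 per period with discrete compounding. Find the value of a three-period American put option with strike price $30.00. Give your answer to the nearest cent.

$2.99

Risk-neutral probability p = (1 + 0.03 − 0.8)/(1.45 − 0.8) = 0.2300/0.6500 = 0.3538
Terminal stock prices: S_uuu = 106.7, S_uud = 58.87, S_udd = 32.48, S_ddd = 17.92
Terminal payoffs (K − S): max(-76.7, 0) = 0, max(-28.87, 0) = 0, max(-2.48, 0) = 0, max(12.08, 0) = 12.08
Node uu (S = 73.59): continuation = 1/1.03·[0.3538·0.0000 + 0.6462·0.0000] = 0.0000; exercise value = 0.0000 ≤ continuation, so V_uu = 0.0000
Node ud (S = 40.6): continuation = 1/1.03·[0.3538·0.0000 + 0.6462·0.0000] = 0.0000; exercise value = 0.0000 ≤ continuation, so V_ud = 0.0000
Node dd (S = 22.4): continuation = 1/1.03·[0.3538·0.0000 + 0.6462·12.0800] = 7.5782; exercise value = 7.6000 > continuation, so V_dd = 7.6000 (exercise)
Node u (S = 50.75): continuation = 1/1.03·[0.3538·0.0000 + 0.6462·0.0000] = 0.0000; exercise value = 0.0000 ≤ continuation, so V_u = 0.0000
Node d (S = 28): continuation = 1/1.03·[0.3538·0.0000 + 0.6462·7.6000] = 4.7677; exercise value = 2.0000 ≤ continuation, so V_d = 4.7677
Node 0 (S = 35): continuation = 1/1.03·[0.3538·0.0000 + 0.6462·4.7677] = 2.9910; exercise value = 0.0000 ≤ continuation, so V_0 = 2.9910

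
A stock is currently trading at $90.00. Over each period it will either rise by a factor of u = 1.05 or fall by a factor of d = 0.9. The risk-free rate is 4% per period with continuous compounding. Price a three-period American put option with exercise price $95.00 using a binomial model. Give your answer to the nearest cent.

Risk-neutral probability p = (e^0.04 − 0.9)/(1.05 − 0.9) = 0.1408/0.1500 = 0.9387
Terminal stock prices: S_uuu = 104.2, S_uud = 89.3, S_udd = 76.55, S_ddd = 65.61
Terminal payoffs (K − S): max(-9.186, 0) = 0, max(5.697, 0) = 5.697, max(18.45, 0) = 18.45, max(29.39, 0) = 29.39
Node uu (S = 99.23): continuation = e^(−0.04)·[0.9387·0.0000 + 0.0613·5.6975] = 0.3354; exercise value = 0.0000 ≤ continuation, so V_uu = 0.3354
Node ud (S = 85.05): continuation = e^(−0.04)·[0.9387·5.6975 + 0.0613·18.4550] = 6.2250; exercise value = 9.9500 > continuation, so V_ud = 9.9500 (exercise)
Node dd (S = 72.9): continuation = e^(−0.04)·[0.9387·18.4550 + 0.0613·29.3900] = 18.3750; exercise value = 22.1000 > continuation, so V_dd = 22.1000 (exercise)
Node u (S = 94.5): continuation = e^(−0.04)·[0.9387·0.3354 + 0.0613·9.9500] = 0.8881; exercise value = 0.5000 ≤ continuation, so V_u = 0.8881
Node d (S = 81): continuation = e^(−0.04)·[0.9387·9.9500 + 0.0613·22.1000] = 10.2750; exercise value = 14.0000 > continuation, so V_d = 14.0000 (exercise)
Node 0 (S = 90): continuation = e^(−0.04)·[0.9387·0.8881 + 0.0613·14.0000] = 1.6250; exercise value = 5.0000 > continuation, so V_0 = 5.0000 (exercise)

$5.00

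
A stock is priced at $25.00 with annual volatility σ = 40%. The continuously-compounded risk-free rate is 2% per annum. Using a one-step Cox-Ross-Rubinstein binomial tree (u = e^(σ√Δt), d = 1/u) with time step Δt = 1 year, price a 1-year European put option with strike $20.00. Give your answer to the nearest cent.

CRR parameters: u = e^(σ√Δt) = e^(0.4·√1) = 1.4918, d = 1/u = 0.6703
Per-period rate: rΔt = 0.02·1 = 0.02, so R = e^0.02 = 1.0202
Risk-neutral probability p = (e^0.02 − 0.6703)/(1.4918 − 0.6703) = 0.3499/0.8215 = 0.4259
Terminal stock prices: S_u = 37.3, S_d = 16.76
Terminal payoffs (K − S): max(-17.3, 0) = 0, max(3.242, 0) = 3.242
Node 0 (S = 25): V_0 = e^(−0.02)·[0.4259·0.0000 + 0.5741·3.2420] = 1.8244

$1.82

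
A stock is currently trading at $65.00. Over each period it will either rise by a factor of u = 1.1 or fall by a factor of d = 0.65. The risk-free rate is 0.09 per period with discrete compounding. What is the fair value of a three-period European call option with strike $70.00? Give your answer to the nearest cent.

$11.92

Risk-neutral probability p = (1 + 0.09 − 0.65)/(1.1 − 0.65) = 0.4400/0.4500 = 0.9778
Terminal stock prices: S_uuu = 86.52, S_uud = 51.12, S_udd = 30.21, S_ddd = 17.85
Terminal payoffs (S − K): max(16.52, 0) = 16.52, max(-18.88, 0) = 0, max(-39.79, 0) = 0, max(-52.15, 0) = 0
Node uu (S = 78.65): V_uu = 1/1.09·[0.9778·16.5150 + 0.0222·0.0000] = 14.8147
Node ud (S = 46.48): V_ud = 1/1.09·[0.9778·0.0000 + 0.0222·0.0000] = 0.0000
Node dd (S = 27.46): V_dd = 1/1.09·[0.9778·0.0000 + 0.0222·0.0000] = 0.0000
Node u (S = 71.5): V_u = 1/1.09·[0.9778·14.8147 + 0.0222·0.0000] = 13.2894
Node d (S = 42.25): V_d = 1/1.09·[0.9778·0.0000 + 0.0222·0.0000] = 0.0000
Node 0 (S = 65): V_0 = 1/1.09·[0.9778·13.2894 + 0.0222·0.0000] = 11.9212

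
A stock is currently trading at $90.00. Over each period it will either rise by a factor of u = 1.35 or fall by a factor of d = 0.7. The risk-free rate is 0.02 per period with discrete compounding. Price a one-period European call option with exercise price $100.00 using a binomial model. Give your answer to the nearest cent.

$10.38

Risk-neutral probability p = (1 + 0.02 − 0.7)/(1.35 − 0.7) = 0.3200/0.6500 = 0.4923
Terminal stock prices: S_u = 121.5, S_d = 63
Terminal payoffs (S − K): max(21.5, 0) = 21.5, max(-37, 0) = 0
Node 0 (S = 90): V_0 = 1/1.02·[0.4923·21.5000 + 0.5077·0.0000] = 10.3771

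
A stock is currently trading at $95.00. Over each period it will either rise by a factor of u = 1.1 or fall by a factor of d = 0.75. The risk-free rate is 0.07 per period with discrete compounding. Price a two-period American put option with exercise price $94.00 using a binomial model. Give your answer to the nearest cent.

Risk-neutral probability p = (1 + 0.07 − 0.75)/(1.1 − 0.75) = 0.3200/0.3500 = 0.9143
Terminal stock prices: S_uu = 115, S_ud = 78.38, S_dd = 53.44
Terminal payoffs (K − S): max(-20.95, 0) = 0, max(15.62, 0) = 15.62, max(40.56, 0) = 40.56
Node u (S = 104.5): continuation = 1/1.07·[0.9143·0.0000 + 0.0857·15.6250] = 1.2517; exercise value = 0.0000 ≤ continuation, so V_u = 1.2517
Node d (S = 71.25): continuation = 1/1.07·[0.9143·15.6250 + 0.0857·40.5625] = 16.6005; exercise value = 22.7500 > continuation, so V_d = 22.7500 (exercise)
Node 0 (S = 95): continuation = 1/1.07·[0.9143·1.2517 + 0.0857·22.7500] = 2.8919; exercise value = 0.0000 ≤ continuation, so V_0 = 2.8919

$2.89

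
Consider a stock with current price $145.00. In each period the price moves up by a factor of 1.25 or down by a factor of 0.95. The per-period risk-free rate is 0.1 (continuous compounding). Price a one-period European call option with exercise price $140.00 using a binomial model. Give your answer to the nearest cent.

$19.31

Risk-neutral probability p = (e^0.1 − 0.95)/(1.25 − 0.95) = 0.1552/0.3000 = 0.5172
Terminal stock prices: S_u = 181.2, S_d = 137.8
Terminal payoffs (S − K): max(41.25, 0) = 41.25, max(-2.25, 0) = 0
Node 0 (S = 145): V_0 = e^(−0.1)·[0.5172·41.2500 + 0.4828·0.0000] = 19.3056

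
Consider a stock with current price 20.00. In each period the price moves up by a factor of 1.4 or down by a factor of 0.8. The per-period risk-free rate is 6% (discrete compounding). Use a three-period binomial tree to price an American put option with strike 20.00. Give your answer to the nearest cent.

Risk-neutral probability p = (1 + 0.06 − 0.8)/(1.4 − 0.8) = 0.2600/0.6000 = 0.4333
Terminal stock prices: S_uuu = 54.88, S_uud = 31.36, S_udd = 17.92, S_ddd = 10.24
Terminal payoffs (K − S): max(-34.88, 0) = 0, max(-11.36, 0) = 0, max(2.08, 0) = 2.08, max(9.76, 0) = 9.76
Node uu (S = 39.2): continuation = 1/1.06·[0.4333·0.0000 + 0.5667·0.0000] = 0.0000; exercise value = 0.0000 ≤ continuation, so V_uu = 0.0000
Node ud (S = 22.4): continuation = 1/1.06·[0.4333·0.0000 + 0.5667·2.0800] = 1.1119; exercise value = 0.0000 ≤ continuation, so V_ud = 1.1119
Node dd (S = 12.8): continuation = 1/1.06·[0.4333·2.0800 + 0.5667·9.7600] = 6.0679; exercise value = 7.2000 > continuation, so V_dd = 7.2000 (exercise)
Node u (S = 28): continuation = 1/1.06·[0.4333·0.0000 + 0.5667·1.1119] = 0.5944; exercise value = 0.0000 ≤ continuation, so V_u = 0.5944
Node d (S = 16): continuation = 1/1.06·[0.4333·1.1119 + 0.5667·7.2000] = 4.3036; exercise value = 4.0000 ≤ continuation, so V_d = 4.3036
Node 0 (S = 20): continuation = 1/1.06·[0.4333·0.5944 + 0.5667·4.3036] = 2.5437; exercise value = 0.0000 ≤ continuation, so V_0 = 2.5437

2.54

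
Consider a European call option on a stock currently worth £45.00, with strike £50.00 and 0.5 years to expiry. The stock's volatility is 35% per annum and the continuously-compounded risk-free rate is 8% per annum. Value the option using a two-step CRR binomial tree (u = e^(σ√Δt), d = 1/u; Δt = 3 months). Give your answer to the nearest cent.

£3.51

CRR parameters: u = e^(σ√Δt) = e^(0.35·√0.25) = 1.1912, d = 1/u = 0.8395
Per-period rate: rΔt = 0.08·0.25 = 0.02, so R = e^0.02 = 1.0202
Risk-neutral probability p = (e^0.02 − 0.8395)/(1.1912 − 0.8395) = 0.1807/0.3518 = 0.5138
Terminal stock prices: S_uu = 63.86, S_ud = 45, S_dd = 31.71
Terminal payoffs (S − K): max(13.86, 0) = 13.86, max(-5, 0) = 0, max(-18.29, 0) = 0
Node u (S = 53.61): V_u = e^(−0.02)·[0.5138·13.8580 + 0.4862·0.0000] = 6.9791
Node d (S = 37.78): V_d = e^(−0.02)·[0.5138·0.0000 + 0.4862·0.0000] = 0.0000
Node 0 (S = 45): V_0 = e^(−0.02)·[0.5138·6.9791 + 0.4862·0.0000] = 3.5147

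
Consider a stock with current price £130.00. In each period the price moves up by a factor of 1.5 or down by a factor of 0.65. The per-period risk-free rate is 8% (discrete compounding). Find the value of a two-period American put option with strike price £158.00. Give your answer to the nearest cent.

£40.32

Risk-neutral probability p = (1 + 0.08 − 0.65)/(1.5 − 0.65) = 0.4300/0.8500 = 0.5059
Terminal stock prices: S_uu = 292.5, S_ud = 126.8, S_dd = 54.93
Terminal payoffs (K − S): max(-134.5, 0) = 0, max(31.25, 0) = 31.25, max(103.1, 0) = 103.1
Node u (S = 195): continuation = 1/1.08·[0.5059·0.0000 + 0.4941·31.2500] = 14.2974; exercise value = 0.0000 ≤ continuation, so V_u = 14.2974
Node d (S = 84.5): continuation = 1/1.08·[0.5059·31.2500 + 0.4941·103.0750] = 61.7963; exercise value = 73.5000 > continuation, so V_d = 73.5000 (exercise)
Node 0 (S = 130): continuation = 1/1.08·[0.5059·14.2974 + 0.4941·73.5000] = 40.3245; exercise value = 28.0000 ≤ continuation, so V_0 = 40.3245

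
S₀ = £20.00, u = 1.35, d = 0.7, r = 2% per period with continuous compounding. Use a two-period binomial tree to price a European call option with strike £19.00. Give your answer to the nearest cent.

£4.07

Risk-neutral probability p = (e^0.02 − 0.7)/(1.35 − 0.7) = 0.3202/0.6500 = 0.4926
Terminal stock prices: S_uu = 36.45, S_ud = 18.9, S_dd = 9.8
Terminal payoffs (S − K): max(17.45, 0) = 17.45, max(-0.1, 0) = 0, max(-9.2, 0) = 0
Node u (S = 27): V_u = e^(−0.02)·[0.4926·17.4500 + 0.5074·0.0000] = 8.4260
Node d (S = 14): V_d = e^(−0.02)·[0.4926·0.0000 + 0.5074·0.0000] = 0.0000
Node 0 (S = 20): V_0 = e^(−0.02)·[0.4926·8.4260 + 0.5074·0.0000] = 4.0686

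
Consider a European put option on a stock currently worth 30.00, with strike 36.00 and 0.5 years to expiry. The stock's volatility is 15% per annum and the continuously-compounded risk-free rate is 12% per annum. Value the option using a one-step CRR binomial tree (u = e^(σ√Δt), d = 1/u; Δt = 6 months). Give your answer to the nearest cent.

3.90

CRR parameters: u = e^(σ√Δt) = e^(0.15·√0.5) = 1.1119, d = 1/u = 0.8994
Per-period rate: rΔt = 0.12·0.5 = 0.06, so R = e^0.06 = 1.0618
Risk-neutral probability p = (e^0.06 − 0.8994)/(1.1119 − 0.8994) = 0.1625/0.2125 = 0.7645
Terminal stock prices: S_u = 33.36, S_d = 26.98
Terminal payoffs (K − S): max(2.643, 0) = 2.643, max(9.019, 0) = 9.019
Node 0 (S = 30): V_0 = e^(−0.06)·[0.7645·2.6431 + 0.2355·9.0190] = 3.9035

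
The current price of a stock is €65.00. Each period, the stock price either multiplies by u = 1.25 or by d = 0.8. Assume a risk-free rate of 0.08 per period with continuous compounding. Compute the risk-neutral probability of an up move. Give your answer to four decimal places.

p = 0.6295

Risk-neutral probability p = (e^0.08 − 0.8)/(1.25 − 0.8) = 0.2833/0.4500 = 0.6295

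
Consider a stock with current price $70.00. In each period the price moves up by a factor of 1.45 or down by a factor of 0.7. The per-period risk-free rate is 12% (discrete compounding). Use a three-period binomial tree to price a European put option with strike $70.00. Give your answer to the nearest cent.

$7.48

Risk-neutral probability p = (1 + 0.12 − 0.7)/(1.45 − 0.7) = 0.4200/0.7500 = 0.5600
Terminal stock prices: S_uuu = 213.4, S_uud = 103, S_udd = 49.73, S_ddd = 24.01
Terminal payoffs (K − S): max(-143.4, 0) = 0, max(-33.02, 0) = 0, max(20.27, 0) = 20.27, max(45.99, 0) = 45.99
Node uu (S = 147.2): V_uu = 1/1.12·[0.5600·0.0000 + 0.4400·0.0000] = 0.0000
Node ud (S = 71.05): V_ud = 1/1.12·[0.5600·0.0000 + 0.4400·20.2650] = 7.9612
Node dd (S = 34.3): V_dd = 1/1.12·[0.5600·20.2650 + 0.4400·45.9900] = 28.2000
Node u (S = 101.5): V_u = 1/1.12·[0.5600·0.0000 + 0.4400·7.9612] = 3.1276
Node d (S = 49): V_d = 1/1.12·[0.5600·7.9612 + 0.4400·28.2000] = 15.0592
Node 0 (S = 70): V_0 = 1/1.12·[0.5600·3.1276 + 0.4400·15.0592] = 7.4799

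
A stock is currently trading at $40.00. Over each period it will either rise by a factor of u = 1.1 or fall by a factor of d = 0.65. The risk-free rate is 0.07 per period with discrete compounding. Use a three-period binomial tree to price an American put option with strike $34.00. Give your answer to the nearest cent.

$0.91

Risk-neutral probability p = (1 + 0.07 − 0.65)/(1.1 − 0.65) = 0.4200/0.4500 = 0.9333
Terminal stock prices: S_uuu = 53.24, S_uud = 31.46, S_udd = 18.59, S_ddd = 10.98
Terminal payoffs (K − S): max(-19.24, 0) = 0, max(2.54, 0) = 2.54, max(15.41, 0) = 15.41, max(23.02, 0) = 23.02
Node uu (S = 48.4): continuation = 1/1.07·[0.9333·0.0000 + 0.0667·2.5400] = 0.1583; exercise value = 0.0000 ≤ continuation, so V_uu = 0.1583
Node ud (S = 28.6): continuation = 1/1.07·[0.9333·2.5400 + 0.0667·15.4100] = 3.1757; exercise value = 5.4000 > continuation, so V_ud = 5.4000 (exercise)
Node dd (S = 16.9): continuation = 1/1.07·[0.9333·15.4100 + 0.0667·23.0150] = 14.8757; exercise value = 17.1000 > continuation, so V_dd = 17.1000 (exercise)
Node u (S = 44): continuation = 1/1.07·[0.9333·0.1583 + 0.0667·5.4000] = 0.4745; exercise value = 0.0000 ≤ continuation, so V_u = 0.4745
Node d (S = 26): continuation = 1/1.07·[0.9333·5.4000 + 0.0667·17.1000] = 5.7757; exercise value = 8.0000 > continuation, so V_d = 8.0000 (exercise)
Node 0 (S = 40): continuation = 1/1.07·[0.9333·0.4745 + 0.0667·8.0000] = 0.9123; exercise value = 0.0000 ≤ continuation, so V_0 = 0.9123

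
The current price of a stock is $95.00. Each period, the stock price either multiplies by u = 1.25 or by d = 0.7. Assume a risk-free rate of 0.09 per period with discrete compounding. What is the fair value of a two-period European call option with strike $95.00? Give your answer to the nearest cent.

Risk-neutral probability p = (1 + 0.09 − 0.7)/(1.25 − 0.7) = 0.3900/0.5500 = 0.7091
Terminal stock prices: S_uu = 148.4, S_ud = 83.12, S_dd = 46.55
Terminal payoffs (S − K): max(53.44, 0) = 53.44, max(-11.88, 0) = 0, max(-48.45, 0) = 0
Node u (S = 118.8): V_u = 1/1.09·[0.7091·53.4375 + 0.2909·0.0000] = 34.7633
Node d (S = 66.5): V_d = 1/1.09·[0.7091·0.0000 + 0.2909·0.0000] = 0.0000
Node 0 (S = 95): V_0 = 1/1.09·[0.7091·34.7633 + 0.2909·0.0000] = 22.6150

$22.62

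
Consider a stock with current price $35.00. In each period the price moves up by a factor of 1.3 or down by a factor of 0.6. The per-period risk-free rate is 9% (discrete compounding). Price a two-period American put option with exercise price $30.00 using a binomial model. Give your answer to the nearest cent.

Risk-neutral probability p = (1 + 0.09 − 0.6)/(1.3 − 0.6) = 0.4900/0.7000 = 0.7000
Terminal stock prices: S_uu = 59.15, S_ud = 27.3, S_dd = 12.6
Terminal payoffs (K − S): max(-29.15, 0) = 0, max(2.7, 0) = 2.7, max(17.4, 0) = 17.4
Node u (S = 45.5): continuation = 1/1.09·[0.7000·0.0000 + 0.3000·2.7000] = 0.7431; exercise value = 0.0000 ≤ continuation, so V_u = 0.7431
Node d (S = 21): continuation = 1/1.09·[0.7000·2.7000 + 0.3000·17.4000] = 6.5229; exercise value = 9.0000 > continuation, so V_d = 9.0000 (exercise)
Node 0 (S = 35): continuation = 1/1.09·[0.7000·0.7431 + 0.3000·9.0000] = 2.9543; exercise value = 0.0000 ≤ continuation, so V_0 = 2.9543

$2.95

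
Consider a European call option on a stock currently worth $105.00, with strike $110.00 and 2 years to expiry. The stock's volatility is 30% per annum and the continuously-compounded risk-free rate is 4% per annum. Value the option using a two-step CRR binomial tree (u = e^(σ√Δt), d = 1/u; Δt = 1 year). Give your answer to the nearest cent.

CRR parameters: u = e^(σ√Δt) = e^(0.3·√1) = 1.3499, d = 1/u = 0.7408
Per-period rate: rΔt = 0.04·1 = 0.04, so R = e^0.04 = 1.0408
Risk-neutral probability p = (e^0.04 − 0.7408)/(1.3499 − 0.7408) = 0.3000/0.6090 = 0.4926
Terminal stock prices: S_uu = 191.3, S_ud = 105, S_dd = 57.63
Terminal payoffs (S − K): max(81.32, 0) = 81.32, max(-5, 0) = 0, max(-52.37, 0) = 0
Node u (S = 141.7): V_u = e^(−0.04)·[0.4926·81.3225 + 0.5074·0.0000] = 38.4860
Node d (S = 77.79): V_d = e^(−0.04)·[0.4926·0.0000 + 0.5074·0.0000] = 0.0000
Node 0 (S = 105): V_0 = e^(−0.04)·[0.4926·38.4860 + 0.5074·0.0000] = 18.2136

$18.21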